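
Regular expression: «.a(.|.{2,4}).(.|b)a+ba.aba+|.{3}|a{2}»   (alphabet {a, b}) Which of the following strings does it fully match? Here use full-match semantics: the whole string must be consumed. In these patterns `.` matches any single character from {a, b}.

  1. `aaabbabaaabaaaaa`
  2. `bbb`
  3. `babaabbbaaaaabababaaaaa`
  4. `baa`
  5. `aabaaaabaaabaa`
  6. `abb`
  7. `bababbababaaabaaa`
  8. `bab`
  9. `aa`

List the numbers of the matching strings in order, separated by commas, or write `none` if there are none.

1, 2, 3, 4, 5, 6, 7, 8, 9

1 → match
2 → match
3 → match
4 → match
5 → match
6 → match
7 → match
8 → match
9 → match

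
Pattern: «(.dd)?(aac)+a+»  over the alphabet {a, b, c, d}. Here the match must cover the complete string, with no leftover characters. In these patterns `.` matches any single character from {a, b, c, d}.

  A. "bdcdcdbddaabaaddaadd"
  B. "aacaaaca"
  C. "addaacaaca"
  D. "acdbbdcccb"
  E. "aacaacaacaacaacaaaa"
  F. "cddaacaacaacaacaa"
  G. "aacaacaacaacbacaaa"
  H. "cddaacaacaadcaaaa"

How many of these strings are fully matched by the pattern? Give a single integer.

3

A → no match — must end with "a"
B. "aacaaaca" → no match
C. "addaacaaca" → match
D. "acdbbdcccb" → no match — must end with "a"
E → match
F → match
G → no match
H → no match
Total matched: 3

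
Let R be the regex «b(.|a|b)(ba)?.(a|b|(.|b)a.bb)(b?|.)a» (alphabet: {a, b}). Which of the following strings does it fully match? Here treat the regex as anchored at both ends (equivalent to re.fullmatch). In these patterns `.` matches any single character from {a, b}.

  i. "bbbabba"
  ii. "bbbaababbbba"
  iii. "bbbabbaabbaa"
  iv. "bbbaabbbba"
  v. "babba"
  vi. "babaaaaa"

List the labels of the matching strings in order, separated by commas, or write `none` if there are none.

i → match
ii → match
iii → match
iv → match
v → match
vi → match

i, ii, iii, iv, v, vi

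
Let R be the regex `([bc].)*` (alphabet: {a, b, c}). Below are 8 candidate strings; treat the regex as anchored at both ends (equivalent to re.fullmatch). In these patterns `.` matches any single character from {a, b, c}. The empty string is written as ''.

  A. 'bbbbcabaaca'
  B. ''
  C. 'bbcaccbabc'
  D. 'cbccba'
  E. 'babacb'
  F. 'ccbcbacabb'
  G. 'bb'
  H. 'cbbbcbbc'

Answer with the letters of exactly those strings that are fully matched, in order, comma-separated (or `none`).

A → no match
B → match
C → match
D → match
E → match
F → match
G → match
H → match

B, C, D, E, F, G, H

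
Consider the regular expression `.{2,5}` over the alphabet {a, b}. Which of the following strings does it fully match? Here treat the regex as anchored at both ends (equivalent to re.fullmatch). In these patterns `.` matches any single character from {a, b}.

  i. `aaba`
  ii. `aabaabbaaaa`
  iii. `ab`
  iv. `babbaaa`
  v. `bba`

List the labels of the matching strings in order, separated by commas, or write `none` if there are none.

i, iii, v

i → match
ii → no match
iii → match
iv → no match
v → match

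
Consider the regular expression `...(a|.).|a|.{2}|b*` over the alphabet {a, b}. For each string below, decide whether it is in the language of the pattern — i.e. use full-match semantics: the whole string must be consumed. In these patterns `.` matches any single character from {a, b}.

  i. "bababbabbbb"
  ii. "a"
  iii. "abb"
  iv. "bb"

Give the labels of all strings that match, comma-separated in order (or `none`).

i → no match
ii → match
iii → no match
iv → match

ii, iv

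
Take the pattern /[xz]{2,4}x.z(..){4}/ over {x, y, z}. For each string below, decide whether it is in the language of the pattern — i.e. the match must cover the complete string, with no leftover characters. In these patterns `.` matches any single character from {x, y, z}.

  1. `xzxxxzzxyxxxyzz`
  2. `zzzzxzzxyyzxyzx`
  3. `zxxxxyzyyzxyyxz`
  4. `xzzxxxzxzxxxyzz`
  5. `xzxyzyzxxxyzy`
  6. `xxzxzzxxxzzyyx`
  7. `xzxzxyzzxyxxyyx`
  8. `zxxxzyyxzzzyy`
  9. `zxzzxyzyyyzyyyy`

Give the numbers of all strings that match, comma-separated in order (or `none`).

1, 2, 3, 4, 5, 6, 7, 8, 9

1 → match
2 → match
3 → match
4 → match
5 → match
6 → match
7 → match
8 → match
9 → match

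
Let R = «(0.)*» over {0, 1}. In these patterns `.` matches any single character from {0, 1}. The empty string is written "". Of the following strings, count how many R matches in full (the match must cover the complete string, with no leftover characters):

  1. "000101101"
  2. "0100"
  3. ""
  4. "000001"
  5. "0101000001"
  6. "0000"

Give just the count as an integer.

5

1. "000101101" → no match
2. "0100" → match
3. "" → match
4. "000001" → match
5. "0101000001" → match
6. "0000" → match
Total matched: 5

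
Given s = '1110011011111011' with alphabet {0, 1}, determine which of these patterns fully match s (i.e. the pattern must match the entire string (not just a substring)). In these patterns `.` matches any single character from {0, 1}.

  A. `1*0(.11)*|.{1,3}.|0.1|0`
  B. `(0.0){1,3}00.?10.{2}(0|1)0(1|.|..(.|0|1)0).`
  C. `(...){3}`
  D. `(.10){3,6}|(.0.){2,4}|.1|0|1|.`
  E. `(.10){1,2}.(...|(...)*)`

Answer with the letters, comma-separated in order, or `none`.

A → match
B → no match — must start with '0'
C → no match
D → no match
E → no match

A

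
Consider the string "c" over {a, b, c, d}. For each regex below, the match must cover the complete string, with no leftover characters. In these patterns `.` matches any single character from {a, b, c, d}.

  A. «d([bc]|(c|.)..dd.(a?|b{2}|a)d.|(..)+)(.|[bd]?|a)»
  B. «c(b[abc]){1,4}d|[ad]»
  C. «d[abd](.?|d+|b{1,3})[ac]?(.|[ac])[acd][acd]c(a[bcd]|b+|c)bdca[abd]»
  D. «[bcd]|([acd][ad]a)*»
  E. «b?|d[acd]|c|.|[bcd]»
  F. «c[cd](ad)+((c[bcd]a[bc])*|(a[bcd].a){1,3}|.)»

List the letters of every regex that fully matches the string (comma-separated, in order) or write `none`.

A → no match — must start with "d"
B → no match
C → no match — must start with "d"
D → match
E → match
F → no match

D, E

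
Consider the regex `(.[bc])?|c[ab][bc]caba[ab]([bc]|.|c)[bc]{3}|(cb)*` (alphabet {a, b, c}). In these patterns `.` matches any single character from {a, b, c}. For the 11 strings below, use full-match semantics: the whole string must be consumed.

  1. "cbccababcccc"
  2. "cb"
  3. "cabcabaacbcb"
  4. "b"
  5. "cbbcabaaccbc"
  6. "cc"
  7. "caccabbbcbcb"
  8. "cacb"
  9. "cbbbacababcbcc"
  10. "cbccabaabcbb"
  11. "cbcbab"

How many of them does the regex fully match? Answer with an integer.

6

1 → match
2 → match
3 → match
4 → no match
5 → match
6 → match
7 → no match
8 → no match
9 → no match
10 → match
11 → no match
Total matched: 6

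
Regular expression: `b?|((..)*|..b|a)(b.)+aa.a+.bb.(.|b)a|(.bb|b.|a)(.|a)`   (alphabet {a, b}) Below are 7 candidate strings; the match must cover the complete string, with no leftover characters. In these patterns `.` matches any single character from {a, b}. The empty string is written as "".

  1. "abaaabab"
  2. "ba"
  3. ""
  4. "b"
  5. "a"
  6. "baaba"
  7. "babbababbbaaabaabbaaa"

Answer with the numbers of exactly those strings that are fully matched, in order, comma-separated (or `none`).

1 → no match
2 → no match
3 → match
4 → match
5 → no match
6 → no match
7 → match

3, 4, 7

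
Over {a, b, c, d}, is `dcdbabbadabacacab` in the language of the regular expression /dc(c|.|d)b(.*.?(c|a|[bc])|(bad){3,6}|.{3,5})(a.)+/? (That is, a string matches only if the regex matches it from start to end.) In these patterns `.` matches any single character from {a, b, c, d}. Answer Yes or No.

Yes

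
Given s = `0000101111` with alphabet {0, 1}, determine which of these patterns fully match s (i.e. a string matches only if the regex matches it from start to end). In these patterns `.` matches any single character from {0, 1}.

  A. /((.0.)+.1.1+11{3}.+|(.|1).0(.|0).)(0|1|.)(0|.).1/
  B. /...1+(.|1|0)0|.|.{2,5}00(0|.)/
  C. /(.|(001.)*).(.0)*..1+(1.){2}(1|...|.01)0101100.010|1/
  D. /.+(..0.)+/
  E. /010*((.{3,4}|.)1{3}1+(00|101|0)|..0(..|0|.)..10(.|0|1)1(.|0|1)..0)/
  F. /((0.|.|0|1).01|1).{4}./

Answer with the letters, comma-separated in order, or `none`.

F

A → no match
B → no match
C → no match
D → no match
E → no match — must start with `01`
F → match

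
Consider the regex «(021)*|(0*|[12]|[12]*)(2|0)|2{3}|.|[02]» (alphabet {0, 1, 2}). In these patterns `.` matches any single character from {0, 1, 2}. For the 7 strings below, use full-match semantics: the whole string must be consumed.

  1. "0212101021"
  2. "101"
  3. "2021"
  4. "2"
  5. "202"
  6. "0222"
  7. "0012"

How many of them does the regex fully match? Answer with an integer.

1 → no match
2 → no match
3 → no match
4 → match
5 → no match
6 → no match
7 → no match
Total matched: 1

1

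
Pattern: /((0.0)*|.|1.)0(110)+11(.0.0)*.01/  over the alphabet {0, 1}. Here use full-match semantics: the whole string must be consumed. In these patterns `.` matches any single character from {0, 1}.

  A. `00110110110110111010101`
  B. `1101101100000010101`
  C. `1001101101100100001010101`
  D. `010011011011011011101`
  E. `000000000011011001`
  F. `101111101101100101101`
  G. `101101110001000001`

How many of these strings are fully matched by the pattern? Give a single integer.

A → match
B → match
C → no match
D → match
E → match
F → no match
G → match
Total matched: 5

5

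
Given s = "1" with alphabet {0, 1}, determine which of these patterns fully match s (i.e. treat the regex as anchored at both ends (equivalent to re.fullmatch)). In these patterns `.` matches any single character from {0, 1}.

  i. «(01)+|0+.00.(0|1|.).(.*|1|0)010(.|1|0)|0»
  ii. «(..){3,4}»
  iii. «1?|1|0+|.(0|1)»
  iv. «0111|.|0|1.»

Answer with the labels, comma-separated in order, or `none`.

iii, iv

i → no match
ii → no match
iii → match
iv → match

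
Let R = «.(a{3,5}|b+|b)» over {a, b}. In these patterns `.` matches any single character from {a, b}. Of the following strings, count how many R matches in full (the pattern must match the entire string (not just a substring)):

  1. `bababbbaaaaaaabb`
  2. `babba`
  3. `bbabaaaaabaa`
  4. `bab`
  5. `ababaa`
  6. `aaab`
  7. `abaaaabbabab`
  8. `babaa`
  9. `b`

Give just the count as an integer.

0

1 → no match
2 → no match
3 → no match
4 → no match
5 → no match
6 → no match
7 → no match
8 → no match
9 → no match
Total matched: 0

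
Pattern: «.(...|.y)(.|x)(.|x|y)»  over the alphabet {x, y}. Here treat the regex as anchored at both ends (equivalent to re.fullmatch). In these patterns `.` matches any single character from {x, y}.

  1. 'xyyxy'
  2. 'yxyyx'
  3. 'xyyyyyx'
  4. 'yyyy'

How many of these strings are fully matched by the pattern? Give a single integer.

1 → match
2 → match
3 → no match
4 → no match
Total matched: 2

2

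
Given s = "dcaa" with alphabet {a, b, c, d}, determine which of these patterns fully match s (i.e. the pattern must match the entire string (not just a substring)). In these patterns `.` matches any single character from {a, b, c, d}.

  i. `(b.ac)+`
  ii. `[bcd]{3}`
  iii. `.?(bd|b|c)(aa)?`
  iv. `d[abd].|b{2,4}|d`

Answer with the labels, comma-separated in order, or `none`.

i → no match — must start with "b"
ii → no match
iii → match
iv → no match

iii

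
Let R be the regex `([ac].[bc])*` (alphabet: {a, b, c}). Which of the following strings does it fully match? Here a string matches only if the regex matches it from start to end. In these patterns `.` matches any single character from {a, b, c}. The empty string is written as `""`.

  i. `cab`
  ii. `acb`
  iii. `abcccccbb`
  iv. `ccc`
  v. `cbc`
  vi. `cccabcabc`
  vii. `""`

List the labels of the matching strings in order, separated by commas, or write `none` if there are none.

i, ii, iii, iv, v, vi, vii

i → match
ii → match
iii → match
iv → match
v → match
vi → match
vii → match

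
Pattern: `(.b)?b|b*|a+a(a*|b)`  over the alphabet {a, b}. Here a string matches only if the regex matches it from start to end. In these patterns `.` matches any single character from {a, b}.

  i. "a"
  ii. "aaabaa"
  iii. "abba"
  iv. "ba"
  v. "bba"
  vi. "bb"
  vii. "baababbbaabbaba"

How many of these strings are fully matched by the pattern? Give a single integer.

1

i → no match
ii → no match
iii → no match
iv → no match
v → no match
vi → match
vii → no match
Total matched: 1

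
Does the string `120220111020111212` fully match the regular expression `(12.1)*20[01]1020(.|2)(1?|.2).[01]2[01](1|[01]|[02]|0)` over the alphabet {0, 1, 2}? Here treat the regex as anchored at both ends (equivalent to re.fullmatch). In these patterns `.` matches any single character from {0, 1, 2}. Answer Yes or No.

No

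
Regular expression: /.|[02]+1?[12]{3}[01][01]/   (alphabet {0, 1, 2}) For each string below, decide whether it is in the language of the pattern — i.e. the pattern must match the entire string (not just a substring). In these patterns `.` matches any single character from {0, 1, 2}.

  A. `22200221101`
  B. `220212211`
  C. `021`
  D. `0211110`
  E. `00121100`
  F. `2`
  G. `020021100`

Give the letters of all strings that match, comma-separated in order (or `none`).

A → match
B → match
C → no match
D → match
E → match
F → match
G → match

A, B, D, E, F, G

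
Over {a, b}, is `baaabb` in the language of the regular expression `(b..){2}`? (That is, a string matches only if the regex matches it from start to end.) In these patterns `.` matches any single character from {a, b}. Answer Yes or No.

No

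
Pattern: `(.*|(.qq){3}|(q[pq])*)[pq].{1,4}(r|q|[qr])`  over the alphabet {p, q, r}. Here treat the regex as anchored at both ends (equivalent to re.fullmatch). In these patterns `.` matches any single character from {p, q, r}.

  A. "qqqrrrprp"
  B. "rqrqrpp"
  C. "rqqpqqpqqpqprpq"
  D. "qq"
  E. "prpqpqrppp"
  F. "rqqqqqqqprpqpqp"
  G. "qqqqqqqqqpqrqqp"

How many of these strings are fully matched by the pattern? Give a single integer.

A. "qqqrrrprp" → no match
B. "rqrqrpp" → no match
C → match
D. "qq" → no match
E. "prpqpqrppp" → no match
F → no match
G → no match
Total matched: 1

1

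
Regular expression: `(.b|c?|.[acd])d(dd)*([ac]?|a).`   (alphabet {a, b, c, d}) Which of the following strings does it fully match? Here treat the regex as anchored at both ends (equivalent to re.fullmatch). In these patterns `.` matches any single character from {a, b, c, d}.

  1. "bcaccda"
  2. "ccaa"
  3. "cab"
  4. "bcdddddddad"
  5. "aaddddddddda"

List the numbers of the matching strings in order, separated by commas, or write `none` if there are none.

1 → no match
2 → no match
3 → no match
4 → match
5 → match

4, 5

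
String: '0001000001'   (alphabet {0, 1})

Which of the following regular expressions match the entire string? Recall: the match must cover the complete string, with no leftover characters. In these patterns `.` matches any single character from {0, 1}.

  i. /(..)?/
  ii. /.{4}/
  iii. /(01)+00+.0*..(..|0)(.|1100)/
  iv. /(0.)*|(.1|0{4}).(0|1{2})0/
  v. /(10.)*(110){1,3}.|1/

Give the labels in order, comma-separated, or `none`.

i → no match
ii → no match
iii → no match — must start with '01'
iv → match
v → no match

iv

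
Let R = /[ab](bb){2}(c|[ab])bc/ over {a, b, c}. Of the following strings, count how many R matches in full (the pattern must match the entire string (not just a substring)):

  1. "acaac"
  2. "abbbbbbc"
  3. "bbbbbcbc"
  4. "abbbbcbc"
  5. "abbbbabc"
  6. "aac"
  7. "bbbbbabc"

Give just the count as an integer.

1 → no match — must end with "bc"
2 → match
3 → match
4 → match
5 → match
6 → no match — must end with "bc"
7 → match
Total matched: 5

5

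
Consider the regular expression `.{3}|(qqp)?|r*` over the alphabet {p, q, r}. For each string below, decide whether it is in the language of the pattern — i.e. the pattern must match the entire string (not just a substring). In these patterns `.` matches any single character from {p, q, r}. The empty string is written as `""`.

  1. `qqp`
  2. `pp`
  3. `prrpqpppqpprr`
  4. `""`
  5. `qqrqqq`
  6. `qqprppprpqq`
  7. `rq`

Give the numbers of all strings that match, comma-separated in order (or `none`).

1. `qqp` → match
2. `pp` → no match
3 → no match
4. `""` → match
5. `qqrqqq` → no match
6. `qqprppprpqq` → no match
7. `rq` → no match

1, 4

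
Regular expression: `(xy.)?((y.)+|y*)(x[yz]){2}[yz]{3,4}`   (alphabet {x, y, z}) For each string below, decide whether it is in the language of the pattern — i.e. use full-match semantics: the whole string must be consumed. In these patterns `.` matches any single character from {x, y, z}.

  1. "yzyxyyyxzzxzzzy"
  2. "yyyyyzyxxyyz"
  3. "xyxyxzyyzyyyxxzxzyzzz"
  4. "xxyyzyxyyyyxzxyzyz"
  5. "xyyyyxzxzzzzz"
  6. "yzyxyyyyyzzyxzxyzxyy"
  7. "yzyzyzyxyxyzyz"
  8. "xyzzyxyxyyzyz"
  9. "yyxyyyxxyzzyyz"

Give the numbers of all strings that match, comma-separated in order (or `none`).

5

1 → no match
2 → no match
3 → no match
4 → no match
5 → match
6 → no match
7 → no match
8 → no match
9 → no match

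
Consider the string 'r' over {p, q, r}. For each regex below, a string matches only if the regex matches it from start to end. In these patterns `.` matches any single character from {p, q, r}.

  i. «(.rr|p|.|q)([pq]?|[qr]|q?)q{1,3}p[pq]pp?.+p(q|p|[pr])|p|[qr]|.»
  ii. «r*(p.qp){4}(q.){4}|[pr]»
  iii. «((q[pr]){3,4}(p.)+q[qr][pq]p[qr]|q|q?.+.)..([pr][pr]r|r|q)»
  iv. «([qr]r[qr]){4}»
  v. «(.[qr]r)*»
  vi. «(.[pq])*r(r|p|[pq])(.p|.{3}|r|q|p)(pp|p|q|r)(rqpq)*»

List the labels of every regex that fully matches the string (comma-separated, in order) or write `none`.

i → match
ii → match
iii → no match
iv → no match
v → no match
vi → no match

i, ii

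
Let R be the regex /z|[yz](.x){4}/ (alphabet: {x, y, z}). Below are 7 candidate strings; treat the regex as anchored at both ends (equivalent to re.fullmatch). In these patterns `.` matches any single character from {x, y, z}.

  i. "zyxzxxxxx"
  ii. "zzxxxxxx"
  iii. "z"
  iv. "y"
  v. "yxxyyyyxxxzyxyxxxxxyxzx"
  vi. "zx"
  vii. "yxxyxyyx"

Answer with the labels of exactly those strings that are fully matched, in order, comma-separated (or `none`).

i, iii

i → match
ii → no match
iii → match
iv → no match
v → no match
vi → no match
vii → no match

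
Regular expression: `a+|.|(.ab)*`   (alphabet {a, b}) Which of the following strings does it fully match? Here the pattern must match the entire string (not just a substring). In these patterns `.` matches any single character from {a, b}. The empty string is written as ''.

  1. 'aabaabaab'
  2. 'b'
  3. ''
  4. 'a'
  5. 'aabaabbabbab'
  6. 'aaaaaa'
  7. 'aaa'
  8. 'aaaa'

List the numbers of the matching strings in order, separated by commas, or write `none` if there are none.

1, 2, 3, 4, 5, 6, 7, 8

1 → match
2 → match
3 → match
4 → match
5 → match
6 → match
7 → match
8 → match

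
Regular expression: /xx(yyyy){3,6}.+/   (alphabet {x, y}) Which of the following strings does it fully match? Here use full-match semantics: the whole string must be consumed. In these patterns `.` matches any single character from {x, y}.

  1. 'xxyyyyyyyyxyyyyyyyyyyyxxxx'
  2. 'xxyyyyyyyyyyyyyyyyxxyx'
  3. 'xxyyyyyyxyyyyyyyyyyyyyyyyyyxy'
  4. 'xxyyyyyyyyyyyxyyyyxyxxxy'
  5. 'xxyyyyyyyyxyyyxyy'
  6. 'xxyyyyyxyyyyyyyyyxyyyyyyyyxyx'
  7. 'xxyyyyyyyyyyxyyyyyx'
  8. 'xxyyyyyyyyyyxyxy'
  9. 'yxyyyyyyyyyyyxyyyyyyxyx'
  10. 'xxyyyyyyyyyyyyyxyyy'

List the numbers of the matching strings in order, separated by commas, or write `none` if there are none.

2, 10

1 → no match
2 → match
3 → no match
4 → no match
5 → no match
6 → no match
7 → no match
8 → no match
9 → no match — must start with 'xxyyyy'
10 → match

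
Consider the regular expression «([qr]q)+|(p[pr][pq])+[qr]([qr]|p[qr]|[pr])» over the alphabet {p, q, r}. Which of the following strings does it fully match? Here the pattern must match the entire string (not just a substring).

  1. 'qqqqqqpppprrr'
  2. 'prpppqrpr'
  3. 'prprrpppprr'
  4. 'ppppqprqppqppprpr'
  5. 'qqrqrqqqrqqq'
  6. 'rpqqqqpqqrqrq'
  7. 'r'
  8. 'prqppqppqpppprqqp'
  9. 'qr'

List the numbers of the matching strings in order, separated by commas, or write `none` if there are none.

2, 5, 8

1 → no match
2. 'prpppqrpr' → match
3. 'prprrpppprr' → no match
4 → no match
5. 'qqrqrqqqrqqq' → match
6 → no match
7. 'r' → no match
8 → match
9. 'qr' → no match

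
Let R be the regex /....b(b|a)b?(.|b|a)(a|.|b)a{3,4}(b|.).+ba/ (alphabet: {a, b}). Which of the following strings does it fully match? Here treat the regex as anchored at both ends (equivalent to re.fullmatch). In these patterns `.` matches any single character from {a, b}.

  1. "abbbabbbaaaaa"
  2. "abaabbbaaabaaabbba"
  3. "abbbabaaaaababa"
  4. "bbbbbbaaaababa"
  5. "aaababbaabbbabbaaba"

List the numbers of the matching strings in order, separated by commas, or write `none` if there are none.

none

1 → no match — must end with "ba"
2 → no match
3 → no match
4 → no match
5 → no match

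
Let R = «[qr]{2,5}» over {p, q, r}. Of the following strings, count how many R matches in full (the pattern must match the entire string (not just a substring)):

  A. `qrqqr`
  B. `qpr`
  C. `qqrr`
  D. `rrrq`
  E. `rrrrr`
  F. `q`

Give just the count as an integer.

4

A. `qrqqr` → match
B. `qpr` → no match
C. `qqrr` → match
D. `rrrq` → match
E. `rrrrr` → match
F. `q` → no match
Total matched: 4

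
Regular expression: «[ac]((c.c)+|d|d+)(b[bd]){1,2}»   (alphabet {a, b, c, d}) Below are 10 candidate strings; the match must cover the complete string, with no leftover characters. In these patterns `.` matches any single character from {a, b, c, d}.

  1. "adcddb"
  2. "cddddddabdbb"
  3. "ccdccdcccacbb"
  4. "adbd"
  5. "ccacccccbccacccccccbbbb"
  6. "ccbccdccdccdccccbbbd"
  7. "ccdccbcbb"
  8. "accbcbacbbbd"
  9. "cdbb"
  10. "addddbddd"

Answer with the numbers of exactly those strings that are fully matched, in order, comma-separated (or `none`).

1 → no match
2 → no match
3 → no match
4 → match
5 → match
6 → match
7 → match
8 → no match
9 → match
10 → no match

4, 5, 6, 7, 9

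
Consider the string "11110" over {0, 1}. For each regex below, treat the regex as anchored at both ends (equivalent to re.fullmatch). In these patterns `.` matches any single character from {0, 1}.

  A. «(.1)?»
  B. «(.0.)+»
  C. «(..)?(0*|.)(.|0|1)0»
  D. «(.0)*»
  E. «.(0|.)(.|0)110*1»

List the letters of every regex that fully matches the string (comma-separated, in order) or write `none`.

C

A → no match
B → no match
C → match
D → no match
E → no match — must end with "1"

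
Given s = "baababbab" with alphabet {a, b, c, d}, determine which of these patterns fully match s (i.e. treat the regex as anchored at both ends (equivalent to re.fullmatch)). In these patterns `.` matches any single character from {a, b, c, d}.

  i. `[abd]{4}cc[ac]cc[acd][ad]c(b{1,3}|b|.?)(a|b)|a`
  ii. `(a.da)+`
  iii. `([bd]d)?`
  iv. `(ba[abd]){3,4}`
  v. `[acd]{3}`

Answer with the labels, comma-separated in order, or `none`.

i → no match
ii → no match — must start with "a"
iii → no match
iv → match
v → no match

iv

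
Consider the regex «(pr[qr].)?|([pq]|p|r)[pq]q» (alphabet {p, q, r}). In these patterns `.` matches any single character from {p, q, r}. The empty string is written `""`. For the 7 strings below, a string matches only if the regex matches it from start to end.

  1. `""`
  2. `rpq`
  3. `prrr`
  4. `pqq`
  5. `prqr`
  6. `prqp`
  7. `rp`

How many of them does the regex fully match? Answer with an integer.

6

1. `""` → match
2. `rpq` → match
3. `prrr` → match
4. `pqq` → match
5. `prqr` → match
6. `prqp` → match
7. `rp` → no match
Total matched: 6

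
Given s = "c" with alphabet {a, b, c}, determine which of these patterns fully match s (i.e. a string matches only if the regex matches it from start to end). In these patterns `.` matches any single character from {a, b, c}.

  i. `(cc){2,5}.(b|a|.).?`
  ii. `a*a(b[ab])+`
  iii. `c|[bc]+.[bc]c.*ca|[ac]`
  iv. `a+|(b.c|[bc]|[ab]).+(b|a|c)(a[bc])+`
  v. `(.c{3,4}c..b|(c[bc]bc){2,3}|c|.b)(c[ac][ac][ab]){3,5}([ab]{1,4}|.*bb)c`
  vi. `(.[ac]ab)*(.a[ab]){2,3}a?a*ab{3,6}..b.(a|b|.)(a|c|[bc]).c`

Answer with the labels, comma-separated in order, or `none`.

i → no match — must start with "cc"
ii → no match
iii → match
iv → no match
v → no match
vi → no match

iii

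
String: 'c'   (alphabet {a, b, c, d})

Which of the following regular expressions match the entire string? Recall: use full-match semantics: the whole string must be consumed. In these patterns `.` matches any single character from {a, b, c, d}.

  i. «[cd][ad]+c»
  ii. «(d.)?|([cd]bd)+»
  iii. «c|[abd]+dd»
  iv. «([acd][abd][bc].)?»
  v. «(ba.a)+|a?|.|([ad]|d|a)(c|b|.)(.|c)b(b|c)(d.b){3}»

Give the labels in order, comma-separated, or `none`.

i → no match
ii → no match
iii → match
iv → no match
v → match

iii, v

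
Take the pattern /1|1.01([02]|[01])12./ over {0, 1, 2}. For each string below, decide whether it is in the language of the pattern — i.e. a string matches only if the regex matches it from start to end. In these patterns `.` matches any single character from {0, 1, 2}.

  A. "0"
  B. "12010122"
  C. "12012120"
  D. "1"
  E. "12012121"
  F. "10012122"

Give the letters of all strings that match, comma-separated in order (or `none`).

B, C, D, E, F

A. "0" → no match — must start with "1"
B. "12010122" → match
C. "12012120" → match
D. "1" → match
E. "12012121" → match
F. "10012122" → match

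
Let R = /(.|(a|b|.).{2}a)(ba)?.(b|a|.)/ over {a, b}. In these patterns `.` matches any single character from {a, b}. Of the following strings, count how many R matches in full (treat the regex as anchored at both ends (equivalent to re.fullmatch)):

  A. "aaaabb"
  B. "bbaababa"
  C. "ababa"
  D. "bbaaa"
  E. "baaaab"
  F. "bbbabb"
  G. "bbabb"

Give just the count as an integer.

A → match
B → match
C → match
D → match
E → match
F → match
G → match
Total matched: 7

7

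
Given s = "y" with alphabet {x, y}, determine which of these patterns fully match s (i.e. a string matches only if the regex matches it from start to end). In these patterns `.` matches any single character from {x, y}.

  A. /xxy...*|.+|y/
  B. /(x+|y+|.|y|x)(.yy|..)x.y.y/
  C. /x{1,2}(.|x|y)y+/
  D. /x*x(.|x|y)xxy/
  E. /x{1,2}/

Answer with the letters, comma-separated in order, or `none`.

A

A → match
B → no match
C → no match — must start with "x"
D → no match — must end with "xxy"
E → no match — must start with "x"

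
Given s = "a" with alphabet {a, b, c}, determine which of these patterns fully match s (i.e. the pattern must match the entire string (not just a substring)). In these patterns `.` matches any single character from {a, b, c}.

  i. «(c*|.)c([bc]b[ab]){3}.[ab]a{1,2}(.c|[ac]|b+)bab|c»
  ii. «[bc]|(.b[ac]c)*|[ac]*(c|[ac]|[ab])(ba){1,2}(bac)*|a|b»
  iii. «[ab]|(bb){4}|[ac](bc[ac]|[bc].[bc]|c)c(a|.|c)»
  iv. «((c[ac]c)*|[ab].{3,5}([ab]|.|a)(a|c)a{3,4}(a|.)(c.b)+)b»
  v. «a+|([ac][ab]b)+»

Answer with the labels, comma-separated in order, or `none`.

i → no match
ii → match
iii → match
iv → no match — must end with "b"
v → match

ii, iii, v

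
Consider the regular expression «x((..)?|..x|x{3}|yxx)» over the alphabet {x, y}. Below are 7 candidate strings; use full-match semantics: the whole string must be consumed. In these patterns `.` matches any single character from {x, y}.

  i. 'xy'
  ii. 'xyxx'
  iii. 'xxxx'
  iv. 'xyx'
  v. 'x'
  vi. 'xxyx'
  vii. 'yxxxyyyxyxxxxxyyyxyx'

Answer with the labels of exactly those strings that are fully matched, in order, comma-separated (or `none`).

ii, iii, iv, v, vi

i → no match
ii → match
iii → match
iv → match
v → match
vi → match
vii → no match — must start with 'x'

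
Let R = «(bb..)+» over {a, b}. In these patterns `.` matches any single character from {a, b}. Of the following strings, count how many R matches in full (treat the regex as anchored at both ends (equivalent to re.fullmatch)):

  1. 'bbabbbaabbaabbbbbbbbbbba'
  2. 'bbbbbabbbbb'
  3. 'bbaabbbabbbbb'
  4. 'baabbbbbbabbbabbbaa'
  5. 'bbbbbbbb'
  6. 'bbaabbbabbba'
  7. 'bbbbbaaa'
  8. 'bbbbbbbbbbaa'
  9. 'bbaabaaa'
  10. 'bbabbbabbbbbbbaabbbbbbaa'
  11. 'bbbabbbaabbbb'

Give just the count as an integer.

1 → match
2 → no match
3 → no match
4 → no match — must start with 'bb'
5 → match
6 → match
7 → no match
8 → match
9 → no match
10 → match
11 → no match
Total matched: 5

5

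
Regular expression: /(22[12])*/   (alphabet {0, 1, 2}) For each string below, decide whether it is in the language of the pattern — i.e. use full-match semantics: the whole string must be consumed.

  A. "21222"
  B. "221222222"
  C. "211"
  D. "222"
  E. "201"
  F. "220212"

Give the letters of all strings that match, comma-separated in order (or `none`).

A → no match
B → match
C → no match
D → match
E → no match
F → no match

B, D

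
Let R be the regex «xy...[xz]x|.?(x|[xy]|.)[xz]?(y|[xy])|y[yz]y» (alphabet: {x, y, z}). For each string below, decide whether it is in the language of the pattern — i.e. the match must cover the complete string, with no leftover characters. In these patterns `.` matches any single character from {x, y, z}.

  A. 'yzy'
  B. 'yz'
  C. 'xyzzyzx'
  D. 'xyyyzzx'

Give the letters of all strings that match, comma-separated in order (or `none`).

A → match
B → no match
C → match
D → match

A, C, D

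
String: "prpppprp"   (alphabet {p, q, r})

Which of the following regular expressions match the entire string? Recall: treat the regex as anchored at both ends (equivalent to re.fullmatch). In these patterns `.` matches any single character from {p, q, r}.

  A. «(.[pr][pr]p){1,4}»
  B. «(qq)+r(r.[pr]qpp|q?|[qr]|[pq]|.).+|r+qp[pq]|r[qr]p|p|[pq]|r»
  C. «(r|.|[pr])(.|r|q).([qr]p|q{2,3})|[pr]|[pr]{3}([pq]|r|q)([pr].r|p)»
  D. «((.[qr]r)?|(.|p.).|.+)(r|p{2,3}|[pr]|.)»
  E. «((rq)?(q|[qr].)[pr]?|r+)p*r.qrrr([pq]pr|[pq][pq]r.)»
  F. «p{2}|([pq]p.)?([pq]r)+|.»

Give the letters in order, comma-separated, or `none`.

A → match
B → no match
C → no match
D → match
E → no match
F → no match

A, D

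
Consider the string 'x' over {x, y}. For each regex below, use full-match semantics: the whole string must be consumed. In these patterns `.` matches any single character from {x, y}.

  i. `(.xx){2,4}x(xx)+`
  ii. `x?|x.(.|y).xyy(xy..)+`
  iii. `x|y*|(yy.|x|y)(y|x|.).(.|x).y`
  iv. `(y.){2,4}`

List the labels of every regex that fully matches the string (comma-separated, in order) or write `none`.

i → no match — must end with 'xx'
ii → match
iii → match
iv → no match — must start with 'y'

ii, iii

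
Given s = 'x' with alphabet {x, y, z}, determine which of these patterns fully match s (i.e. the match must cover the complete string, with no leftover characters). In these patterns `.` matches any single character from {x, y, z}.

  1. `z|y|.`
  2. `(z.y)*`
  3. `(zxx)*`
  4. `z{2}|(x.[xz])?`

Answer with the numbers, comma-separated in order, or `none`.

1

1 → match
2 → no match
3 → no match
4 → no match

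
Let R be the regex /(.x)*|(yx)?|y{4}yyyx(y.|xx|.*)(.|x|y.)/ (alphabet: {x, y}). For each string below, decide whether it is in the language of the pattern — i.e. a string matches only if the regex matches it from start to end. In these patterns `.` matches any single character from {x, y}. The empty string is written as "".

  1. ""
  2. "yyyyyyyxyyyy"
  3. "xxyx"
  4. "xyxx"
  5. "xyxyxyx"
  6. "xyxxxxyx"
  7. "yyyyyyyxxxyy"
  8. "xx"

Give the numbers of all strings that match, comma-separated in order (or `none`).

1, 2, 3, 7, 8

1 → match
2 → match
3 → match
4 → no match
5 → no match
6 → no match
7 → match
8 → match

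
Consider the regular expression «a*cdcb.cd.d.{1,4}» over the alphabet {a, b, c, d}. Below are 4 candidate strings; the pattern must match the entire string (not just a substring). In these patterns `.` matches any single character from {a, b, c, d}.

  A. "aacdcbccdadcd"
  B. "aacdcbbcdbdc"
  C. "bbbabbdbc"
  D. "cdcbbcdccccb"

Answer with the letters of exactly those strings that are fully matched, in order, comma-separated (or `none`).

A → match
B → match
C → no match
D → no match

A, B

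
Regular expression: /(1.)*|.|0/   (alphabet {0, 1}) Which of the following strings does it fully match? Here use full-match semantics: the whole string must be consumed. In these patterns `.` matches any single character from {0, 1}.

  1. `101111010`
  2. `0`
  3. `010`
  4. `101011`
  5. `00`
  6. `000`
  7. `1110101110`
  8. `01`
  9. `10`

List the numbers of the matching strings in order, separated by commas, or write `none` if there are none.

2, 4, 7, 9

1. `101111010` → no match
2. `0` → match
3. `010` → no match
4. `101011` → match
5. `00` → no match
6. `000` → no match
7. `1110101110` → match
8. `01` → no match
9. `10` → match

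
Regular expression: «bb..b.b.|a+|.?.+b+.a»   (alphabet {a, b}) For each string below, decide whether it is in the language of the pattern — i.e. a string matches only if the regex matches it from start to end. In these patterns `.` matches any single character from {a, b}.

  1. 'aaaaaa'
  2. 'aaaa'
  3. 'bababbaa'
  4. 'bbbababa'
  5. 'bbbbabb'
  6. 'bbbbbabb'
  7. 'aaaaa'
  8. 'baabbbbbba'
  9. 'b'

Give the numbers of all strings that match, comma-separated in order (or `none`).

1 → match
2 → match
3 → match
4 → match
5 → no match
6 → match
7 → match
8 → match
9 → no match

1, 2, 3, 4, 6, 7, 8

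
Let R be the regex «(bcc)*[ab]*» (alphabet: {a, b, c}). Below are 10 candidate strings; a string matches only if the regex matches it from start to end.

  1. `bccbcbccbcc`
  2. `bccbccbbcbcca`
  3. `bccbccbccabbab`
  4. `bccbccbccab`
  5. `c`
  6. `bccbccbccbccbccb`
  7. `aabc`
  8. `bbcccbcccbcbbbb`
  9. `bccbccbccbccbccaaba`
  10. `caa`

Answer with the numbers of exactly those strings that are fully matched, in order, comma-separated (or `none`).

1. `bccbcbccbcc` → no match
2 → no match
3 → match
4. `bccbccbccab` → match
5. `c` → no match
6 → match
7. `aabc` → no match
8 → no match
9 → match
10. `caa` → no match

3, 4, 6, 9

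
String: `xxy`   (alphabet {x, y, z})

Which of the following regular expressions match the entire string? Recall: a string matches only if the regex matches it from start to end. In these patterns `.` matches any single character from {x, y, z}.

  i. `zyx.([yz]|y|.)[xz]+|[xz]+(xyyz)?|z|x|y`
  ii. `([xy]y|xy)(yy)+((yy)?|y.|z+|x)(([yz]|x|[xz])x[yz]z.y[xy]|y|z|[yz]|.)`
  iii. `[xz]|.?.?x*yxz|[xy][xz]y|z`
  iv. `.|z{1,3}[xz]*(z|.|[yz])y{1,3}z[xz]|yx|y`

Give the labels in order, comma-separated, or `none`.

i → no match
ii → no match
iii → match
iv → no match

iii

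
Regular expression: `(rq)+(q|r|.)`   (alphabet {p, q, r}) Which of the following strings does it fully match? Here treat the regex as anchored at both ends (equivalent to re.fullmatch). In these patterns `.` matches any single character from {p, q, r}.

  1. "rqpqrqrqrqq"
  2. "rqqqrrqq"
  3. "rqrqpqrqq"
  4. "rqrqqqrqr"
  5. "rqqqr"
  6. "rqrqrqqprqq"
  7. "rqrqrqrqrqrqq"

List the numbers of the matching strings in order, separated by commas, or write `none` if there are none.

7

1 → no match
2 → no match
3 → no match
4 → no match
5 → no match
6 → no match
7 → match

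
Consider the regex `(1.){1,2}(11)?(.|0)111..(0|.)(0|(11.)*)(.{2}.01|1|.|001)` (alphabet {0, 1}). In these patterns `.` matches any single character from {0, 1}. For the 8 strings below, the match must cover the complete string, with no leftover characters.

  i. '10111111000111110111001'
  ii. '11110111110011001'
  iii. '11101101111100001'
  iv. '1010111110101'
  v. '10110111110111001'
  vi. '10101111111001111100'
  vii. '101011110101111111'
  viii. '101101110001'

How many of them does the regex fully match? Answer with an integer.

i → match
ii → match
iii → match
iv → match
v → match
vi → match
vii → match
viii → match
Total matched: 8

8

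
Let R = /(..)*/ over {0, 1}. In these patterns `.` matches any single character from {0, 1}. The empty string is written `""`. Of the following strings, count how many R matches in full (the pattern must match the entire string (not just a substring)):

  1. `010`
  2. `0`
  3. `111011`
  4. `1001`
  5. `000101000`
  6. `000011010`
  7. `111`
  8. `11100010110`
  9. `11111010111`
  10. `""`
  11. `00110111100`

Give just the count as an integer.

1. `010` → no match
2. `0` → no match
3. `111011` → match
4. `1001` → match
5. `000101000` → no match
6. `000011010` → no match
7. `111` → no match
8. `11100010110` → no match
9. `11111010111` → no match
10. `""` → match
11. `00110111100` → no match
Total matched: 3

3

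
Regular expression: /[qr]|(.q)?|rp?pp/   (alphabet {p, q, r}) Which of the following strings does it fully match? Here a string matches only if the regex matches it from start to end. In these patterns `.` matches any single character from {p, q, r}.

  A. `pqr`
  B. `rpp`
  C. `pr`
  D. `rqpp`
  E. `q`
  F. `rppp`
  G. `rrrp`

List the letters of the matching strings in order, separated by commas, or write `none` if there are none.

B, E, F

A → no match
B → match
C → no match
D → no match
E → match
F → match
G → no match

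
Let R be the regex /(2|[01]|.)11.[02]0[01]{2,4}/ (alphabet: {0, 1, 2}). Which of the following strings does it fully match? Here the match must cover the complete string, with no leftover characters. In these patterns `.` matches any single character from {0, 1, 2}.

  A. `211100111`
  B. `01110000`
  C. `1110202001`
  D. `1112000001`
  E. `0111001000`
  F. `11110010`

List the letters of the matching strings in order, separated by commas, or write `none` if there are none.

A. `211100111` → match
B. `01110000` → match
C. `1110202001` → no match
D. `1112000001` → match
E. `0111001000` → match
F. `11110010` → match

A, B, D, E, F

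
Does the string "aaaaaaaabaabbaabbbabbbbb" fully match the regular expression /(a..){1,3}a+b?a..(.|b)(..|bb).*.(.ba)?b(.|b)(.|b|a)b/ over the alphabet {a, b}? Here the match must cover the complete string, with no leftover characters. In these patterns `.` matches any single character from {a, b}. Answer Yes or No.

Yes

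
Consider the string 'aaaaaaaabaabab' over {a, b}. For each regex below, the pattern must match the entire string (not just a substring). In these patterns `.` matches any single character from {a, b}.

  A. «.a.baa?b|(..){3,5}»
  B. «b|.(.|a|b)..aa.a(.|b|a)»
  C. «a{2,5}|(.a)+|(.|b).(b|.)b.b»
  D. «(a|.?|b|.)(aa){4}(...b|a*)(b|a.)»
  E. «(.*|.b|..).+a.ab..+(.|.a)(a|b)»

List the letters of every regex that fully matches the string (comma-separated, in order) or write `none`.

A → no match
B → no match
C → no match
D → match
E → match

D, E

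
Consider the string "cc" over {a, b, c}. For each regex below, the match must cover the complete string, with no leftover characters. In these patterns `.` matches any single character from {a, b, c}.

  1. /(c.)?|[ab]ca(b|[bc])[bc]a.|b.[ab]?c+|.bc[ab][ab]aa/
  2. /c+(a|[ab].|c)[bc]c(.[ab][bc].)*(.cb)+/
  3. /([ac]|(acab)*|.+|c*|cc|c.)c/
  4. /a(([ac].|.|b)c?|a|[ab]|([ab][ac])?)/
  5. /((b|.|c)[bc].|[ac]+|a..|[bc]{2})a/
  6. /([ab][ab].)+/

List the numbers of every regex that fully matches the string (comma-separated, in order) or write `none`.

1 → match
2 → no match — must end with "cb"
3 → match
4 → no match — must start with "a"
5 → no match — must end with "a"
6 → no match

1, 3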